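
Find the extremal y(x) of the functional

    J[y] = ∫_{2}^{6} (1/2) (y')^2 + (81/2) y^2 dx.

The Lagrangian is L = (1/2) (y')^2 + (81/2) y^2.
Compute ∂L/∂y = 81y, ∂L/∂y' = y'.
The Euler-Lagrange equation d/dx(∂L/∂y') − ∂L/∂y = 0 reduces to
    y'' − 81 y = 0.
Its general solution is
    y(x) = A e^(9x) + B e^(−9x),
with A, B fixed by the endpoint conditions.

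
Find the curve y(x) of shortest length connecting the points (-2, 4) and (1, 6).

Arc-length functional: J[y] = ∫ sqrt(1 + (y')^2) dx.
Lagrangian L = sqrt(1 + (y')^2) has no explicit y dependence, so ∂L/∂y = 0 and the Euler-Lagrange equation gives
    d/dx( y' / sqrt(1 + (y')^2) ) = 0  ⇒  y' / sqrt(1 + (y')^2) = const.
Hence y' is constant, so y(x) is affine.
Fitting the endpoints (-2, 4) and (1, 6):
    slope m = (6 − 4) / (1 − (-2)) = 2/3,
    intercept c = 4 − m·(-2) = 16/3.
Extremal: y(x) = (2/3) x + 16/3.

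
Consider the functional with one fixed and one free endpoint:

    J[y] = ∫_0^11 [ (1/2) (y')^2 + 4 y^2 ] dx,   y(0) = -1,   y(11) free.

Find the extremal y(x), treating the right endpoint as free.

The Lagrangian L = (1/2) (y')^2 + 4 y^2 gives
    ∂L/∂y = 8 y,   ∂L/∂y' = y'.
Euler-Lagrange: y'' − 8 y = 0.
With k = sqrt(8), the general solution is
    y(x) = A cosh(sqrt(8) x) + B sinh(sqrt(8) x).
Fixed left endpoint y(0) = -1 ⇒ A = -1.
The right endpoint x = 11 is free, so the natural (transversality) condition is ∂L/∂y' |_{x=11} = 0, i.e. y'(11) = 0.
Compute y'(x) = A k sinh(k x) + B k cosh(k x), so
    y'(11) = A k sinh(k·11) + B k cosh(k·11) = 0
    ⇒ B = −A tanh(k·11) = tanh(sqrt(8)·11).
Therefore the extremal is
    y(x) = −cosh(sqrt(8) x) + tanh(sqrt(8)·11) sinh(sqrt(8) x).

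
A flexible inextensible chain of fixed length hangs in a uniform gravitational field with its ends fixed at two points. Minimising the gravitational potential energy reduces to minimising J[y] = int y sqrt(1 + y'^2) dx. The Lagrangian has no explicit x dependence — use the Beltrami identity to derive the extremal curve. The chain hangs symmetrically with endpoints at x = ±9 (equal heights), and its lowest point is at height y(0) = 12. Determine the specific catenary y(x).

The Lagrangian L(y, y') = y sqrt(1 + y'^2) has no explicit x dependence, so the Beltrami identity applies:
    L − y' ∂L/∂y' = C.
Compute ∂L/∂y' = y · y' / sqrt(1 + y'^2). Then
    L − y' ∂L/∂y'
    = y sqrt(1 + y'^2) − y · y'^2 / sqrt(1 + y'^2)
    = y (1 + y'^2 − y'^2) / sqrt(1 + y'^2)
    = y / sqrt(1 + y'^2) = C.
Squaring gives y^2 = C^2 (1 + y'^2), i.e.
    y'^2 = y^2 / C^2 − 1.
Separating variables,
    dy / sqrt(y^2 − C^2) = dx / C,
and integrating gives arccosh(y / C) = (x − a)/C, so
    y(x) = C cosh((x − a)/C),
the catenary. The constants C and a are fixed by the two endpoint conditions (and, for the hanging-chain problem, the length constraint selects C).
Now fit the given data. The endpoints x = ±9 are symmetric at equal height, so the catenary is even about its minimum: a = 0 and y(x) = C cosh(x/C). The lowest point is y(0) = C cosh(0) = C, and we are told y(0) = 12, so C = 12. Therefore
    y(x) = 12 cosh(x/12),
and at the endpoints
    y(±9) = 12 cosh(9/12).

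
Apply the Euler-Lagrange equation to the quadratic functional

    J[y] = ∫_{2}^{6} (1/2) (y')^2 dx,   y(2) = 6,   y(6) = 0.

The Lagrangian is L = (1/2) (y')^2.
Compute ∂L/∂y = 0, ∂L/∂y' = y'.
The Euler-Lagrange equation d/dx(∂L/∂y') − ∂L/∂y = 0 reduces to
    y'' = 0.
Its general solution is
    y(x) = A x + B,
with A, B fixed by the endpoint conditions.
Applying the endpoint conditions y(2) = 6 and y(6) = 0: solve A·2 + B = 6 and A·6 + B = 0. Subtracting gives A(6 − 2) = 0 − 6, so A = -3/2, and B = 6 − A·2 = 9. Therefore
    y(x) = (-3/2) x + 9.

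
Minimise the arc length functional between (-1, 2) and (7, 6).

Arc-length functional: J[y] = ∫ sqrt(1 + (y')^2) dx.
Lagrangian L = sqrt(1 + (y')^2) has no explicit y dependence, so ∂L/∂y = 0 and the Euler-Lagrange equation gives
    d/dx( y' / sqrt(1 + (y')^2) ) = 0  ⇒  y' / sqrt(1 + (y')^2) = const.
Hence y' is constant, so y(x) is affine.
Fitting the endpoints (-1, 2) and (7, 6):
    slope m = (6 − 2) / (7 − (-1)) = 1/2,
    intercept c = 2 − m·(-1) = 5/2.
Extremal: y(x) = (1/2) x + 5/2.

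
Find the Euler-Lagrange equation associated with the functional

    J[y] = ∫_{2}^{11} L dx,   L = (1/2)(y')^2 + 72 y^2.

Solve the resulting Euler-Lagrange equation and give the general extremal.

The Lagrangian is L = (1/2)(y')^2 + 72 y^2.
∂L/∂y = 144y.
∂L/∂y' = y'.
The Euler-Lagrange equation d/dx(∂L/∂y') − ∂L/∂y = 0 becomes:
    y'' - 144 y = 0
General solution: y(x) = A e^(12x) + B e^(-12x), where A and B are arbitrary constants fixed by the endpoint conditions.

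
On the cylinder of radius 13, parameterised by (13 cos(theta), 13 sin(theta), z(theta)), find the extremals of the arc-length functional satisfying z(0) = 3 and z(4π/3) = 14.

Parameterise the cylinder of radius R = 13 as
    r(θ) = (13 cos θ, 13 sin θ, z(θ)).
The arc-length element is
    ds = sqrt(169 + (dz/dθ)^2) dθ,
so the Lagrangian is L = sqrt(169 + z'^2).
L depends on z' only, not on z or θ, so ∂L/∂z = 0 and
    ∂L/∂z' = z' / sqrt(169 + z'^2).
The Euler-Lagrange equation gives
    d/dθ( z' / sqrt(169 + z'^2) ) = 0,
so z' is constant. Integrating once:
    z(θ) = a θ + b,
a helix on the cylinder (a straight line when the cylinder is unrolled). The constants a, b are determined by the endpoint conditions.
With endpoint conditions z(0) = 3 and z(4π/3) = 14: from z(0) = b we get b = 3, and a·4π/3 + 3 = 14 gives a = 33/(4π), so
    z(θ) = (33/(4π)) θ + 3.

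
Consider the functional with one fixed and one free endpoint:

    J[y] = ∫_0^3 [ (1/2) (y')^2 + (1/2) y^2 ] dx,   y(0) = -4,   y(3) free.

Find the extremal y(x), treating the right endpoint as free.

The Lagrangian L = (1/2) (y')^2 + (1/2) y^2 gives
    ∂L/∂y = 1 y,   ∂L/∂y' = y'.
Euler-Lagrange: y'' − y = 0.
With k = 1, the general solution is
    y(x) = A cosh(x) + B sinh(x).
Fixed left endpoint y(0) = -4 ⇒ A = -4.
The right endpoint x = 3 is free, so the natural (transversality) condition is ∂L/∂y' |_{x=3} = 0, i.e. y'(3) = 0.
Compute y'(x) = A k sinh(k x) + B k cosh(k x), so
    y'(3) = A k sinh(k·3) + B k cosh(k·3) = 0
    ⇒ B = −A tanh(k·3) = 4 tanh(1·3).
Therefore the extremal is
    y(x) = −4 cosh(1 x) + 4 tanh(1·3) sinh(1 x).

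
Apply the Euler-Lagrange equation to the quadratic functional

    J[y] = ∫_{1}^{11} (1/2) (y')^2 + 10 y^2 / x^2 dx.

The Lagrangian is L = (1/2) (y')^2 + 10 y^2 / x^2.
Compute ∂L/∂y = 20y/x^2, ∂L/∂y' = y'.
The Euler-Lagrange equation d/dx(∂L/∂y') − ∂L/∂y = 0 reduces to
    y'' − 20/x^2 · y = 0  (x > 0).
Its general solution is
    y(x) = A x^5 + B x^(-4),
with A, B fixed by the endpoint conditions.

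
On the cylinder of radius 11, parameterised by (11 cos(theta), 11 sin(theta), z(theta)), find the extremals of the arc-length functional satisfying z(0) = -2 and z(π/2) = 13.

Parameterise the cylinder of radius R = 11 as
    r(θ) = (11 cos θ, 11 sin θ, z(θ)).
The arc-length element is
    ds = sqrt(121 + (dz/dθ)^2) dθ,
so the Lagrangian is L = sqrt(121 + z'^2).
L depends on z' only, not on z or θ, so ∂L/∂z = 0 and
    ∂L/∂z' = z' / sqrt(121 + z'^2).
The Euler-Lagrange equation gives
    d/dθ( z' / sqrt(121 + z'^2) ) = 0,
so z' is constant. Integrating once:
    z(θ) = a θ + b,
a helix on the cylinder (a straight line when the cylinder is unrolled). The constants a, b are determined by the endpoint conditions.
With endpoint conditions z(0) = -2 and z(π/2) = 13: from z(0) = b we get b = -2, and a·π/2 + -2 = 13 gives a = 30/π, so
    z(θ) = (30/π) θ − 2.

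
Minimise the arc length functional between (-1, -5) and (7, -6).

Arc-length functional: J[y] = ∫ sqrt(1 + (y')^2) dx.
Lagrangian L = sqrt(1 + (y')^2) has no explicit y dependence, so ∂L/∂y = 0 and the Euler-Lagrange equation gives
    d/dx( y' / sqrt(1 + (y')^2) ) = 0  ⇒  y' / sqrt(1 + (y')^2) = const.
Hence y' is constant, so y(x) is affine.
Fitting the endpoints (-1, -5) and (7, -6):
    slope m = ((-6) − (-5)) / (7 − (-1)) = -1/8,
    intercept c = (-5) − m·(-1) = -41/8.
Extremal: y(x) = (-1/8) x - 41/8.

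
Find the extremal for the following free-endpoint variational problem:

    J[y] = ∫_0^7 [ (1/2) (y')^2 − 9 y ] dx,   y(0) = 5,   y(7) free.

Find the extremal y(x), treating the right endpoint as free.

The Lagrangian L = (1/2) (y')^2 − 9 y gives
    ∂L/∂y = −9,   ∂L/∂y' = y'.
Euler-Lagrange: d/dx(y') − (−9) = 0, i.e. y'' + 9 = 0, so
    y(x) = −(9/2) x^2 + C1 x + C2.
Fixed left endpoint y(0) = 5 ⇒ C2 = 5.
The right endpoint x = 7 is free, so the natural (transversality) condition is ∂L/∂y' |_{x=7} = 0, i.e. y'(7) = 0.
Compute y'(x) = −9 x + C1, so y'(7) = −63 + C1 = 0 ⇒ C1 = 63.
Therefore the extremal is
    y(x) = −(9/2) x^2 + 63 x + 5.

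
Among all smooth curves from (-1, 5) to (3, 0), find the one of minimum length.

Arc-length functional: J[y] = ∫ sqrt(1 + (y')^2) dx.
Lagrangian L = sqrt(1 + (y')^2) has no explicit y dependence, so ∂L/∂y = 0 and the Euler-Lagrange equation gives
    d/dx( y' / sqrt(1 + (y')^2) ) = 0  ⇒  y' / sqrt(1 + (y')^2) = const.
Hence y' is constant, so y(x) is affine.
Fitting the endpoints (-1, 5) and (3, 0):
    slope m = (0 − 5) / (3 − (-1)) = -5/4,
    intercept c = 5 − m·(-1) = 15/4.
Extremal: y(x) = (-5/4) x + 15/4.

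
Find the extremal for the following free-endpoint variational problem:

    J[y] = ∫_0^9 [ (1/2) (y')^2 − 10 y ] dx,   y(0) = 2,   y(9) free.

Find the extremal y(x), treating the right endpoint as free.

The Lagrangian L = (1/2) (y')^2 − 10 y gives
    ∂L/∂y = −10,   ∂L/∂y' = y'.
Euler-Lagrange: d/dx(y') − (−10) = 0, i.e. y'' + 10 = 0, so
    y(x) = −(10/2) x^2 + C1 x + C2.
Fixed left endpoint y(0) = 2 ⇒ C2 = 2.
The right endpoint x = 9 is free, so the natural (transversality) condition is ∂L/∂y' |_{x=9} = 0, i.e. y'(9) = 0.
Compute y'(x) = −10 x + C1, so y'(9) = −90 + C1 = 0 ⇒ C1 = 90.
Therefore the extremal is
    y(x) = −5 x^2 + 90 x + 2.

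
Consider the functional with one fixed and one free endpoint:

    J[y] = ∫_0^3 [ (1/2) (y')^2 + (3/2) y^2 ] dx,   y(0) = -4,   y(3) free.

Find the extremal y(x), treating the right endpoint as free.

The Lagrangian L = (1/2) (y')^2 + (3/2) y^2 gives
    ∂L/∂y = 3 y,   ∂L/∂y' = y'.
Euler-Lagrange: y'' − 3 y = 0.
With k = sqrt(3), the general solution is
    y(x) = A cosh(sqrt(3) x) + B sinh(sqrt(3) x).
Fixed left endpoint y(0) = -4 ⇒ A = -4.
The right endpoint x = 3 is free, so the natural (transversality) condition is ∂L/∂y' |_{x=3} = 0, i.e. y'(3) = 0.
Compute y'(x) = A k sinh(k x) + B k cosh(k x), so
    y'(3) = A k sinh(k·3) + B k cosh(k·3) = 0
    ⇒ B = −A tanh(k·3) = 4 tanh(sqrt(3)·3).
Therefore the extremal is
    y(x) = −4 cosh(sqrt(3) x) + 4 tanh(sqrt(3)·3) sinh(sqrt(3) x).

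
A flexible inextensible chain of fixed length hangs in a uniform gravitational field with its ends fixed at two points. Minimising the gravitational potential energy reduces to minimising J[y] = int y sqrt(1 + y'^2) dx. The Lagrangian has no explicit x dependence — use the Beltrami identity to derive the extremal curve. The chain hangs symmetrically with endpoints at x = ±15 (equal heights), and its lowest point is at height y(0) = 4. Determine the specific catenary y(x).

The Lagrangian L(y, y') = y sqrt(1 + y'^2) has no explicit x dependence, so the Beltrami identity applies:
    L − y' ∂L/∂y' = C.
Compute ∂L/∂y' = y · y' / sqrt(1 + y'^2). Then
    L − y' ∂L/∂y'
    = y sqrt(1 + y'^2) − y · y'^2 / sqrt(1 + y'^2)
    = y (1 + y'^2 − y'^2) / sqrt(1 + y'^2)
    = y / sqrt(1 + y'^2) = C.
Squaring gives y^2 = C^2 (1 + y'^2), i.e.
    y'^2 = y^2 / C^2 − 1.
Separating variables,
    dy / sqrt(y^2 − C^2) = dx / C,
and integrating gives arccosh(y / C) = (x − a)/C, so
    y(x) = C cosh((x − a)/C),
the catenary. The constants C and a are fixed by the two endpoint conditions (and, for the hanging-chain problem, the length constraint selects C).
Now fit the given data. The endpoints x = ±15 are symmetric at equal height, so the catenary is even about its minimum: a = 0 and y(x) = C cosh(x/C). The lowest point is y(0) = C cosh(0) = C, and we are told y(0) = 4, so C = 4. Therefore
    y(x) = 4 cosh(x/4),
and at the endpoints
    y(±15) = 4 cosh(15/4).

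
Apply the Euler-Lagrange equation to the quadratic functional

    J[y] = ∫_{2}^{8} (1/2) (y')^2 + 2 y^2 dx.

The Lagrangian is L = (1/2) (y')^2 + 2 y^2.
Compute ∂L/∂y = 4y, ∂L/∂y' = y'.
The Euler-Lagrange equation d/dx(∂L/∂y') − ∂L/∂y = 0 reduces to
    y'' − 4 y = 0.
Its general solution is
    y(x) = A e^(2x) + B e^(−2x),
with A, B fixed by the endpoint conditions.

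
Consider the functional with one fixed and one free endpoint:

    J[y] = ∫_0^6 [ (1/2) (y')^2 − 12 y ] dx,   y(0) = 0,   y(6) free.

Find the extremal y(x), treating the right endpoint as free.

The Lagrangian L = (1/2) (y')^2 − 12 y gives
    ∂L/∂y = −12,   ∂L/∂y' = y'.
Euler-Lagrange: d/dx(y') − (−12) = 0, i.e. y'' + 12 = 0, so
    y(x) = −(12/2) x^2 + C1 x + C2.
Fixed left endpoint y(0) = 0 ⇒ C2 = 0.
The right endpoint x = 6 is free, so the natural (transversality) condition is ∂L/∂y' |_{x=6} = 0, i.e. y'(6) = 0.
Compute y'(x) = −12 x + C1, so y'(6) = −72 + C1 = 0 ⇒ C1 = 72.
Therefore the extremal is
    y(x) = −6 x^2 + 72 x.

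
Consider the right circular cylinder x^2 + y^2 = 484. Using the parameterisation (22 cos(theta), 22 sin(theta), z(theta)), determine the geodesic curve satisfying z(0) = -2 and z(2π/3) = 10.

Parameterise the cylinder of radius R = 22 as
    r(θ) = (22 cos θ, 22 sin θ, z(θ)).
The arc-length element is
    ds = sqrt(484 + (dz/dθ)^2) dθ,
so the Lagrangian is L = sqrt(484 + z'^2).
L depends on z' only, not on z or θ, so ∂L/∂z = 0 and
    ∂L/∂z' = z' / sqrt(484 + z'^2).
The Euler-Lagrange equation gives
    d/dθ( z' / sqrt(484 + z'^2) ) = 0,
so z' is constant. Integrating once:
    z(θ) = a θ + b,
a helix on the cylinder (a straight line when the cylinder is unrolled). The constants a, b are determined by the endpoint conditions.
With endpoint conditions z(0) = -2 and z(2π/3) = 10: from z(0) = b we get b = -2, and a·2π/3 + -2 = 10 gives a = 18/π, so
    z(θ) = (18/π) θ − 2.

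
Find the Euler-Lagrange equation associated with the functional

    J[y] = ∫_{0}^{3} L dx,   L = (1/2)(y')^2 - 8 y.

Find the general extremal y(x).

The Lagrangian is L = (1/2)(y')^2 - 8 y.
∂L/∂y = -8.
∂L/∂y' = y'.
The Euler-Lagrange equation d/dx(∂L/∂y') − ∂L/∂y = 0 becomes:
    y'' + 8 = 0
General solution: y(x) = -4 x^2 + A x + B, where A and B are arbitrary constants fixed by the endpoint conditions.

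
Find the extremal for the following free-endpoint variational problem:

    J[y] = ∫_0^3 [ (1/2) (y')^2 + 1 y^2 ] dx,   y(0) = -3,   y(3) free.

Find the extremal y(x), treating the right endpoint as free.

The Lagrangian L = (1/2) (y')^2 + 1 y^2 gives
    ∂L/∂y = 2 y,   ∂L/∂y' = y'.
Euler-Lagrange: y'' − 2 y = 0.
With k = sqrt(2), the general solution is
    y(x) = A cosh(sqrt(2) x) + B sinh(sqrt(2) x).
Fixed left endpoint y(0) = -3 ⇒ A = -3.
The right endpoint x = 3 is free, so the natural (transversality) condition is ∂L/∂y' |_{x=3} = 0, i.e. y'(3) = 0.
Compute y'(x) = A k sinh(k x) + B k cosh(k x), so
    y'(3) = A k sinh(k·3) + B k cosh(k·3) = 0
    ⇒ B = −A tanh(k·3) = 3 tanh(sqrt(2)·3).
Therefore the extremal is
    y(x) = −3 cosh(sqrt(2) x) + 3 tanh(sqrt(2)·3) sinh(sqrt(2) x).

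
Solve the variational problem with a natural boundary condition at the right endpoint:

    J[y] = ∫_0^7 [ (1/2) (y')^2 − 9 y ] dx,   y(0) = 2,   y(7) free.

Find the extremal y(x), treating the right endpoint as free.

The Lagrangian L = (1/2) (y')^2 − 9 y gives
    ∂L/∂y = −9,   ∂L/∂y' = y'.
Euler-Lagrange: d/dx(y') − (−9) = 0, i.e. y'' + 9 = 0, so
    y(x) = −(9/2) x^2 + C1 x + C2.
Fixed left endpoint y(0) = 2 ⇒ C2 = 2.
The right endpoint x = 7 is free, so the natural (transversality) condition is ∂L/∂y' |_{x=7} = 0, i.e. y'(7) = 0.
Compute y'(x) = −9 x + C1, so y'(7) = −63 + C1 = 0 ⇒ C1 = 63.
Therefore the extremal is
    y(x) = −(9/2) x^2 + 63 x + 2.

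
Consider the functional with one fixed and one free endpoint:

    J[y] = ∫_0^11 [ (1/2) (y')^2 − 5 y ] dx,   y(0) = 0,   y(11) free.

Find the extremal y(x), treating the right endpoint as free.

The Lagrangian L = (1/2) (y')^2 − 5 y gives
    ∂L/∂y = −5,   ∂L/∂y' = y'.
Euler-Lagrange: d/dx(y') − (−5) = 0, i.e. y'' + 5 = 0, so
    y(x) = −(5/2) x^2 + C1 x + C2.
Fixed left endpoint y(0) = 0 ⇒ C2 = 0.
The right endpoint x = 11 is free, so the natural (transversality) condition is ∂L/∂y' |_{x=11} = 0, i.e. y'(11) = 0.
Compute y'(x) = −5 x + C1, so y'(11) = −55 + C1 = 0 ⇒ C1 = 55.
Therefore the extremal is
    y(x) = −(5/2) x^2 + 55 x.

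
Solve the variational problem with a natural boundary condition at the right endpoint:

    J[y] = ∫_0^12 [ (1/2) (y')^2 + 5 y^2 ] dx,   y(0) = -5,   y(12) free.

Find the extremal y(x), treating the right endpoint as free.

The Lagrangian L = (1/2) (y')^2 + 5 y^2 gives
    ∂L/∂y = 10 y,   ∂L/∂y' = y'.
Euler-Lagrange: y'' − 10 y = 0.
With k = sqrt(10), the general solution is
    y(x) = A cosh(sqrt(10) x) + B sinh(sqrt(10) x).
Fixed left endpoint y(0) = -5 ⇒ A = -5.
The right endpoint x = 12 is free, so the natural (transversality) condition is ∂L/∂y' |_{x=12} = 0, i.e. y'(12) = 0.
Compute y'(x) = A k sinh(k x) + B k cosh(k x), so
    y'(12) = A k sinh(k·12) + B k cosh(k·12) = 0
    ⇒ B = −A tanh(k·12) = 5 tanh(sqrt(10)·12).
Therefore the extremal is
    y(x) = −5 cosh(sqrt(10) x) + 5 tanh(sqrt(10)·12) sinh(sqrt(10) x).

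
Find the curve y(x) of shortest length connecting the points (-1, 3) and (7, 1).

Arc-length functional: J[y] = ∫ sqrt(1 + (y')^2) dx.
Lagrangian L = sqrt(1 + (y')^2) has no explicit y dependence, so ∂L/∂y = 0 and the Euler-Lagrange equation gives
    d/dx( y' / sqrt(1 + (y')^2) ) = 0  ⇒  y' / sqrt(1 + (y')^2) = const.
Hence y' is constant, so y(x) is affine.
Fitting the endpoints (-1, 3) and (7, 1):
    slope m = (1 − 3) / (7 − (-1)) = -1/4,
    intercept c = 3 − m·(-1) = 11/4.
Extremal: y(x) = (-1/4) x + 11/4.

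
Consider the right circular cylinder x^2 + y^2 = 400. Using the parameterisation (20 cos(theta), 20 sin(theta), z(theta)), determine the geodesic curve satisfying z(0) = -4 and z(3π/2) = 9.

Parameterise the cylinder of radius R = 20 as
    r(θ) = (20 cos θ, 20 sin θ, z(θ)).
The arc-length element is
    ds = sqrt(400 + (dz/dθ)^2) dθ,
so the Lagrangian is L = sqrt(400 + z'^2).
L depends on z' only, not on z or θ, so ∂L/∂z = 0 and
    ∂L/∂z' = z' / sqrt(400 + z'^2).
The Euler-Lagrange equation gives
    d/dθ( z' / sqrt(400 + z'^2) ) = 0,
so z' is constant. Integrating once:
    z(θ) = a θ + b,
a helix on the cylinder (a straight line when the cylinder is unrolled). The constants a, b are determined by the endpoint conditions.
With endpoint conditions z(0) = -4 and z(3π/2) = 9: from z(0) = b we get b = -4, and a·3π/2 + -4 = 9 gives a = 26/(3π), so
    z(θ) = (26/(3π)) θ − 4.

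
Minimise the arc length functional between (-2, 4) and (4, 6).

Arc-length functional: J[y] = ∫ sqrt(1 + (y')^2) dx.
Lagrangian L = sqrt(1 + (y')^2) has no explicit y dependence, so ∂L/∂y = 0 and the Euler-Lagrange equation gives
    d/dx( y' / sqrt(1 + (y')^2) ) = 0  ⇒  y' / sqrt(1 + (y')^2) = const.
Hence y' is constant, so y(x) is affine.
Fitting the endpoints (-2, 4) and (4, 6):
    slope m = (6 − 4) / (4 − (-2)) = 1/3,
    intercept c = 4 − m·(-2) = 14/3.
Extremal: y(x) = (1/3) x + 14/3.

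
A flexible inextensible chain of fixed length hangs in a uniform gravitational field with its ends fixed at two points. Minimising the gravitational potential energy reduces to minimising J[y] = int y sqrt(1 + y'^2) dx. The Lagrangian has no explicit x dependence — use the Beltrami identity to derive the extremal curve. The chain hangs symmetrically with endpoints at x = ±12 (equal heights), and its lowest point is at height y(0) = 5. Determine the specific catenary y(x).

The Lagrangian L(y, y') = y sqrt(1 + y'^2) has no explicit x dependence, so the Beltrami identity applies:
    L − y' ∂L/∂y' = C.
Compute ∂L/∂y' = y · y' / sqrt(1 + y'^2). Then
    L − y' ∂L/∂y'
    = y sqrt(1 + y'^2) − y · y'^2 / sqrt(1 + y'^2)
    = y (1 + y'^2 − y'^2) / sqrt(1 + y'^2)
    = y / sqrt(1 + y'^2) = C.
Squaring gives y^2 = C^2 (1 + y'^2), i.e.
    y'^2 = y^2 / C^2 − 1.
Separating variables,
    dy / sqrt(y^2 − C^2) = dx / C,
and integrating gives arccosh(y / C) = (x − a)/C, so
    y(x) = C cosh((x − a)/C),
the catenary. The constants C and a are fixed by the two endpoint conditions (and, for the hanging-chain problem, the length constraint selects C).
Now fit the given data. The endpoints x = ±12 are symmetric at equal height, so the catenary is even about its minimum: a = 0 and y(x) = C cosh(x/C). The lowest point is y(0) = C cosh(0) = C, and we are told y(0) = 5, so C = 5. Therefore
    y(x) = 5 cosh(x/5),
and at the endpoints
    y(±12) = 5 cosh(12/5).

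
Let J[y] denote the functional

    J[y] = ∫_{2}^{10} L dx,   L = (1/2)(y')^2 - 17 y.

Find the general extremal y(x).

The Lagrangian is L = (1/2)(y')^2 - 17 y.
∂L/∂y = -17.
∂L/∂y' = y'.
The Euler-Lagrange equation d/dx(∂L/∂y') − ∂L/∂y = 0 becomes:
    y'' + 17 = 0
General solution: y(x) = -(17/2) x^2 + A x + B, where A and B are arbitrary constants fixed by the endpoint conditions.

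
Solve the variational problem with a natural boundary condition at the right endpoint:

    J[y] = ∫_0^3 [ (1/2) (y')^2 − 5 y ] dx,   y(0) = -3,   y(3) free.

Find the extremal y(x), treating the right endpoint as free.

The Lagrangian L = (1/2) (y')^2 − 5 y gives
    ∂L/∂y = −5,   ∂L/∂y' = y'.
Euler-Lagrange: d/dx(y') − (−5) = 0, i.e. y'' + 5 = 0, so
    y(x) = −(5/2) x^2 + C1 x + C2.
Fixed left endpoint y(0) = -3 ⇒ C2 = -3.
The right endpoint x = 3 is free, so the natural (transversality) condition is ∂L/∂y' |_{x=3} = 0, i.e. y'(3) = 0.
Compute y'(x) = −5 x + C1, so y'(3) = −15 + C1 = 0 ⇒ C1 = 15.
Therefore the extremal is
    y(x) = −(5/2) x^2 + 15 x − 3.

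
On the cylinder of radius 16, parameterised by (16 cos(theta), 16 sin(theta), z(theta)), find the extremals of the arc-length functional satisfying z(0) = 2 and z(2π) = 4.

Parameterise the cylinder of radius R = 16 as
    r(θ) = (16 cos θ, 16 sin θ, z(θ)).
The arc-length element is
    ds = sqrt(256 + (dz/dθ)^2) dθ,
so the Lagrangian is L = sqrt(256 + z'^2).
L depends on z' only, not on z or θ, so ∂L/∂z = 0 and
    ∂L/∂z' = z' / sqrt(256 + z'^2).
The Euler-Lagrange equation gives
    d/dθ( z' / sqrt(256 + z'^2) ) = 0,
so z' is constant. Integrating once:
    z(θ) = a θ + b,
a helix on the cylinder (a straight line when the cylinder is unrolled). The constants a, b are determined by the endpoint conditions.
With endpoint conditions z(0) = 2 and z(2π) = 4: from z(0) = b we get b = 2, and a·2π + 2 = 4 gives a = 1/π, so
    z(θ) = (1/π) θ + 2.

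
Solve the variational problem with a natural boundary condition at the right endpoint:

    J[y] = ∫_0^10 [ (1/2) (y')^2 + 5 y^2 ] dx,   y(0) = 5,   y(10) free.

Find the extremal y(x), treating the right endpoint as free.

The Lagrangian L = (1/2) (y')^2 + 5 y^2 gives
    ∂L/∂y = 10 y,   ∂L/∂y' = y'.
Euler-Lagrange: y'' − 10 y = 0.
With k = sqrt(10), the general solution is
    y(x) = A cosh(sqrt(10) x) + B sinh(sqrt(10) x).
Fixed left endpoint y(0) = 5 ⇒ A = 5.
The right endpoint x = 10 is free, so the natural (transversality) condition is ∂L/∂y' |_{x=10} = 0, i.e. y'(10) = 0.
Compute y'(x) = A k sinh(k x) + B k cosh(k x), so
    y'(10) = A k sinh(k·10) + B k cosh(k·10) = 0
    ⇒ B = −A tanh(k·10) = − 5 tanh(sqrt(10)·10).
Therefore the extremal is
    y(x) = 5 cosh(sqrt(10) x) − 5 tanh(sqrt(10)·10) sinh(sqrt(10) x).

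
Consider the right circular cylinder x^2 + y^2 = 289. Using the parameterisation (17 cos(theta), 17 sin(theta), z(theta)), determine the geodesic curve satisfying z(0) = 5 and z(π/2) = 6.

Parameterise the cylinder of radius R = 17 as
    r(θ) = (17 cos θ, 17 sin θ, z(θ)).
The arc-length element is
    ds = sqrt(289 + (dz/dθ)^2) dθ,
so the Lagrangian is L = sqrt(289 + z'^2).
L depends on z' only, not on z or θ, so ∂L/∂z = 0 and
    ∂L/∂z' = z' / sqrt(289 + z'^2).
The Euler-Lagrange equation gives
    d/dθ( z' / sqrt(289 + z'^2) ) = 0,
so z' is constant. Integrating once:
    z(θ) = a θ + b,
a helix on the cylinder (a straight line when the cylinder is unrolled). The constants a, b are determined by the endpoint conditions.
With endpoint conditions z(0) = 5 and z(π/2) = 6: from z(0) = b we get b = 5, and a·π/2 + 5 = 6 gives a = 2/π, so
    z(θ) = (2/π) θ + 5.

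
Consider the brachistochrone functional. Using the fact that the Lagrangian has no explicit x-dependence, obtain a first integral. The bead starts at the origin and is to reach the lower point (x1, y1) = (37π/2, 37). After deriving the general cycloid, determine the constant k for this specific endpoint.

The Lagrangian L = sqrt((1 + y'^2) / y) has no explicit x dependence, so the Beltrami identity applies:
    L − y' ∂L/∂y' = C.
Compute ∂L/∂y' = y' / sqrt(y (1 + y'^2)).
Substitute:
    sqrt((1 + y'^2)/y) − y'·y' / sqrt(y (1 + y'^2))
    = (1 + y'^2) / sqrt(y (1 + y'^2)) − y'^2 / sqrt(y (1 + y'^2))
    = 1 / sqrt(y (1 + y'^2)) = C.
Squaring and rearranging gives the first integral
    y (1 + y'^2) = 1/C^2 =: k   (constant).
Solving this first-order ODE by the substitution
    y = (k/2)(1 − cos θ)
yields the cycloid parameterisation
    x(θ) = (k/2)(θ − sin θ),   y(θ) = (k/2)(1 − cos θ).
The constant k is fixed by the endpoint condition.
Now fit the given lower endpoint (x1, y1) = (37π/2, 37). At the bottom of the first arch (θ = π), the parametric equations give
    y(π) = (k/2)(1 − cos π) = k,
    x(π) = (k/2)(π − sin π) = kπ/2.
Matching y(π) = 37 gives k = 37, consistent with x(π) = 37π/2. Therefore the specific cycloid is
    x(θ) = (37/2)(θ − sin θ),   y(θ) = (37/2)(1 − cos θ).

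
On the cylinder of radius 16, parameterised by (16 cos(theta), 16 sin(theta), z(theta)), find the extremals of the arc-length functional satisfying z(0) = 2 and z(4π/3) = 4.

Parameterise the cylinder of radius R = 16 as
    r(θ) = (16 cos θ, 16 sin θ, z(θ)).
The arc-length element is
    ds = sqrt(256 + (dz/dθ)^2) dθ,
so the Lagrangian is L = sqrt(256 + z'^2).
L depends on z' only, not on z or θ, so ∂L/∂z = 0 and
    ∂L/∂z' = z' / sqrt(256 + z'^2).
The Euler-Lagrange equation gives
    d/dθ( z' / sqrt(256 + z'^2) ) = 0,
so z' is constant. Integrating once:
    z(θ) = a θ + b,
a helix on the cylinder (a straight line when the cylinder is unrolled). The constants a, b are determined by the endpoint conditions.
With endpoint conditions z(0) = 2 and z(4π/3) = 4: from z(0) = b we get b = 2, and a·4π/3 + 2 = 4 gives a = 3/(2π), so
    z(θ) = (3/(2π)) θ + 2.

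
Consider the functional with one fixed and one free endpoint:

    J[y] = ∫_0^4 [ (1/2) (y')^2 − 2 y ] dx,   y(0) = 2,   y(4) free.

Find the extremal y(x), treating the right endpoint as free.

The Lagrangian L = (1/2) (y')^2 − 2 y gives
    ∂L/∂y = −2,   ∂L/∂y' = y'.
Euler-Lagrange: d/dx(y') − (−2) = 0, i.e. y'' + 2 = 0, so
    y(x) = −(2/2) x^2 + C1 x + C2.
Fixed left endpoint y(0) = 2 ⇒ C2 = 2.
The right endpoint x = 4 is free, so the natural (transversality) condition is ∂L/∂y' |_{x=4} = 0, i.e. y'(4) = 0.
Compute y'(x) = −2 x + C1, so y'(4) = −8 + C1 = 0 ⇒ C1 = 8.
Therefore the extremal is
    y(x) = −x^2 + 8 x + 2.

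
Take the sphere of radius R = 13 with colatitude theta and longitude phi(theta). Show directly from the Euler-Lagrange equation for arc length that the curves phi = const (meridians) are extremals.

On the sphere of radius R = 13 with spherical coordinates (θ, φ), the induced metric is
    ds^2 = 169(dθ^2 + sin^2(θ) dφ^2).
Using θ as the parameter, the arc-length functional becomes
    J[φ] = ∫ 13 sqrt(1 + sin^2(θ) (dφ/dθ)^2) dθ.
So L = 13 sqrt(1 + sin^2(θ) φ'^2). Compute
    ∂L/∂φ = 0  (L has no explicit φ dependence),
    ∂L/∂φ' = 13 sin^2(θ) φ' / sqrt(1 + sin^2(θ) φ'^2).
For the candidate φ(θ) = c (constant), φ' = 0, so ∂L/∂φ' evaluated along the candidate vanishes, and ∂L/∂φ is identically zero. Hence
    d/dθ(∂L/∂φ') − ∂L/∂φ = 0
is satisfied. Therefore meridians φ = const are extremals of arc length — they are geodesics on the sphere.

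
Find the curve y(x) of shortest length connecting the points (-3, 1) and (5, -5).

Arc-length functional: J[y] = ∫ sqrt(1 + (y')^2) dx.
Lagrangian L = sqrt(1 + (y')^2) has no explicit y dependence, so ∂L/∂y = 0 and the Euler-Lagrange equation gives
    d/dx( y' / sqrt(1 + (y')^2) ) = 0  ⇒  y' / sqrt(1 + (y')^2) = const.
Hence y' is constant, so y(x) is affine.
Fitting the endpoints (-3, 1) and (5, -5):
    slope m = ((-5) − 1) / (5 − (-3)) = -3/4,
    intercept c = 1 − m·(-3) = -5/4.
Extremal: y(x) = (-3/4) x - 5/4.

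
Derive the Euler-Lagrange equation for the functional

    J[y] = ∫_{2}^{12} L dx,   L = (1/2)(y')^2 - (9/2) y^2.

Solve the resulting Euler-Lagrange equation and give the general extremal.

The Lagrangian is L = (1/2)(y')^2 - (9/2) y^2.
∂L/∂y = -9y.
∂L/∂y' = y'.
The Euler-Lagrange equation d/dx(∂L/∂y') − ∂L/∂y = 0 becomes:
    y'' + 9 y = 0
General solution: y(x) = A sin(3x) + B cos(3x), where A and B are arbitrary constants fixed by the endpoint conditions.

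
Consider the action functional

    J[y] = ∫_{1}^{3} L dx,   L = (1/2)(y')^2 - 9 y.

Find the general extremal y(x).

The Lagrangian is L = (1/2)(y')^2 - 9 y.
∂L/∂y = -9.
∂L/∂y' = y'.
The Euler-Lagrange equation d/dx(∂L/∂y') − ∂L/∂y = 0 becomes:
    y'' + 9 = 0
General solution: y(x) = -(9/2) x^2 + A x + B, where A and B are arbitrary constants fixed by the endpoint conditions.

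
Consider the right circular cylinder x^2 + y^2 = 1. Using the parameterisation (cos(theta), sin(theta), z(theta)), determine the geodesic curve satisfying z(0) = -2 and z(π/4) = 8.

Parameterise the cylinder of radius R = 1 as
    r(θ) = (cos θ, sin θ, z(θ)).
The arc-length element is
    ds = sqrt(1 + (dz/dθ)^2) dθ,
so the Lagrangian is L = sqrt(1 + z'^2).
L depends on z' only, not on z or θ, so ∂L/∂z = 0 and
    ∂L/∂z' = z' / sqrt(1 + z'^2).
The Euler-Lagrange equation gives
    d/dθ( z' / sqrt(1 + z'^2) ) = 0,
so z' is constant. Integrating once:
    z(θ) = a θ + b,
a helix on the cylinder (a straight line when the cylinder is unrolled). The constants a, b are determined by the endpoint conditions.
With endpoint conditions z(0) = -2 and z(π/4) = 8: from z(0) = b we get b = -2, and a·π/4 + -2 = 8 gives a = 40/π, so
    z(θ) = (40/π) θ − 2.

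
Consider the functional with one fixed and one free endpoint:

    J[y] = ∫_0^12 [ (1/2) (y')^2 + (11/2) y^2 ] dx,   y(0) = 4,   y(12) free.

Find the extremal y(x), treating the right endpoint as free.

The Lagrangian L = (1/2) (y')^2 + (11/2) y^2 gives
    ∂L/∂y = 11 y,   ∂L/∂y' = y'.
Euler-Lagrange: y'' − 11 y = 0.
With k = sqrt(11), the general solution is
    y(x) = A cosh(sqrt(11) x) + B sinh(sqrt(11) x).
Fixed left endpoint y(0) = 4 ⇒ A = 4.
The right endpoint x = 12 is free, so the natural (transversality) condition is ∂L/∂y' |_{x=12} = 0, i.e. y'(12) = 0.
Compute y'(x) = A k sinh(k x) + B k cosh(k x), so
    y'(12) = A k sinh(k·12) + B k cosh(k·12) = 0
    ⇒ B = −A tanh(k·12) = − 4 tanh(sqrt(11)·12).
Therefore the extremal is
    y(x) = 4 cosh(sqrt(11) x) − 4 tanh(sqrt(11)·12) sinh(sqrt(11) x).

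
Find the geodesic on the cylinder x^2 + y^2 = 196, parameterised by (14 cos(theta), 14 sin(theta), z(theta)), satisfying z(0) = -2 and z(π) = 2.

Parameterise the cylinder of radius R = 14 as
    r(θ) = (14 cos θ, 14 sin θ, z(θ)).
The arc-length element is
    ds = sqrt(196 + (dz/dθ)^2) dθ,
so the Lagrangian is L = sqrt(196 + z'^2).
L depends on z' only, not on z or θ, so ∂L/∂z = 0 and
    ∂L/∂z' = z' / sqrt(196 + z'^2).
The Euler-Lagrange equation gives
    d/dθ( z' / sqrt(196 + z'^2) ) = 0,
so z' is constant. Integrating once:
    z(θ) = a θ + b,
a helix on the cylinder (a straight line when the cylinder is unrolled). The constants a, b are determined by the endpoint conditions.
With endpoint conditions z(0) = -2 and z(π) = 2: from z(0) = b we get b = -2, and a·π + -2 = 2 gives a = 4/π, so
    z(θ) = (4/π) θ − 2.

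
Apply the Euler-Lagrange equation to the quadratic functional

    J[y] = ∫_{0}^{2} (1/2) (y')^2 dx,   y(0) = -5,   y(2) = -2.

The Lagrangian is L = (1/2) (y')^2.
Compute ∂L/∂y = 0, ∂L/∂y' = y'.
The Euler-Lagrange equation d/dx(∂L/∂y') − ∂L/∂y = 0 reduces to
    y'' = 0.
Its general solution is
    y(x) = A x + B,
with A, B fixed by the endpoint conditions.
Applying the endpoint conditions y(0) = -5 and y(2) = -2: solve A·0 + B = -5 and A·2 + B = -2. Subtracting gives A(2 − 0) = -2 − -5, so A = 3/2, and B = -5 − A·0 = -5. Therefore
    y(x) = (3/2) x - 5.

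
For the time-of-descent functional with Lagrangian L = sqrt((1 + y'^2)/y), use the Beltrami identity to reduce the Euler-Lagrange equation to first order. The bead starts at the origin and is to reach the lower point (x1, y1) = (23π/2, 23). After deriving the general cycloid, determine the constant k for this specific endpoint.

The Lagrangian L = sqrt((1 + y'^2) / y) has no explicit x dependence, so the Beltrami identity applies:
    L − y' ∂L/∂y' = C.
Compute ∂L/∂y' = y' / sqrt(y (1 + y'^2)).
Substitute:
    sqrt((1 + y'^2)/y) − y'·y' / sqrt(y (1 + y'^2))
    = (1 + y'^2) / sqrt(y (1 + y'^2)) − y'^2 / sqrt(y (1 + y'^2))
    = 1 / sqrt(y (1 + y'^2)) = C.
Squaring and rearranging gives the first integral
    y (1 + y'^2) = 1/C^2 =: k   (constant).
Solving this first-order ODE by the substitution
    y = (k/2)(1 − cos θ)
yields the cycloid parameterisation
    x(θ) = (k/2)(θ − sin θ),   y(θ) = (k/2)(1 − cos θ).
The constant k is fixed by the endpoint condition.
Now fit the given lower endpoint (x1, y1) = (23π/2, 23). At the bottom of the first arch (θ = π), the parametric equations give
    y(π) = (k/2)(1 − cos π) = k,
    x(π) = (k/2)(π − sin π) = kπ/2.
Matching y(π) = 23 gives k = 23, consistent with x(π) = 23π/2. Therefore the specific cycloid is
    x(θ) = (23/2)(θ − sin θ),   y(θ) = (23/2)(1 − cos θ).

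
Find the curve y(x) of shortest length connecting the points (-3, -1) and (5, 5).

Arc-length functional: J[y] = ∫ sqrt(1 + (y')^2) dx.
Lagrangian L = sqrt(1 + (y')^2) has no explicit y dependence, so ∂L/∂y = 0 and the Euler-Lagrange equation gives
    d/dx( y' / sqrt(1 + (y')^2) ) = 0  ⇒  y' / sqrt(1 + (y')^2) = const.
Hence y' is constant, so y(x) is affine.
Fitting the endpoints (-3, -1) and (5, 5):
    slope m = (5 − (-1)) / (5 − (-3)) = 3/4,
    intercept c = (-1) − m·(-3) = 5/4.
Extremal: y(x) = (3/4) x + 5/4.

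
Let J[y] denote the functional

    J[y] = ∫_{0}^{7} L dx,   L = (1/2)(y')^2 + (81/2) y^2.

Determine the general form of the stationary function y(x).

The Lagrangian is L = (1/2)(y')^2 + (81/2) y^2.
∂L/∂y = 81y.
∂L/∂y' = y'.
The Euler-Lagrange equation d/dx(∂L/∂y') − ∂L/∂y = 0 becomes:
    y'' - 81 y = 0
General solution: y(x) = A e^(9x) + B e^(-9x), where A and B are arbitrary constants fixed by the endpoint conditions.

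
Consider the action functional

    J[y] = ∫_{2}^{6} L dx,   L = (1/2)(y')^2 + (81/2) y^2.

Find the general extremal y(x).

The Lagrangian is L = (1/2)(y')^2 + (81/2) y^2.
∂L/∂y = 81y.
∂L/∂y' = y'.
The Euler-Lagrange equation d/dx(∂L/∂y') − ∂L/∂y = 0 becomes:
    y'' - 81 y = 0
General solution: y(x) = A e^(9x) + B e^(-9x), where A and B are arbitrary constants fixed by the endpoint conditions.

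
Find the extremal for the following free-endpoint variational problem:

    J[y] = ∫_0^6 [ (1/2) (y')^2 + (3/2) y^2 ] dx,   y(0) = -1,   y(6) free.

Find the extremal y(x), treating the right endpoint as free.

The Lagrangian L = (1/2) (y')^2 + (3/2) y^2 gives
    ∂L/∂y = 3 y,   ∂L/∂y' = y'.
Euler-Lagrange: y'' − 3 y = 0.
With k = sqrt(3), the general solution is
    y(x) = A cosh(sqrt(3) x) + B sinh(sqrt(3) x).
Fixed left endpoint y(0) = -1 ⇒ A = -1.
The right endpoint x = 6 is free, so the natural (transversality) condition is ∂L/∂y' |_{x=6} = 0, i.e. y'(6) = 0.
Compute y'(x) = A k sinh(k x) + B k cosh(k x), so
    y'(6) = A k sinh(k·6) + B k cosh(k·6) = 0
    ⇒ B = −A tanh(k·6) = tanh(sqrt(3)·6).
Therefore the extremal is
    y(x) = −cosh(sqrt(3) x) + tanh(sqrt(3)·6) sinh(sqrt(3) x).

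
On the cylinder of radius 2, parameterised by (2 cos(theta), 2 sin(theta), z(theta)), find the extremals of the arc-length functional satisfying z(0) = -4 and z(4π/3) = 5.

Parameterise the cylinder of radius R = 2 as
    r(θ) = (2 cos θ, 2 sin θ, z(θ)).
The arc-length element is
    ds = sqrt(4 + (dz/dθ)^2) dθ,
so the Lagrangian is L = sqrt(4 + z'^2).
L depends on z' only, not on z or θ, so ∂L/∂z = 0 and
    ∂L/∂z' = z' / sqrt(4 + z'^2).
The Euler-Lagrange equation gives
    d/dθ( z' / sqrt(4 + z'^2) ) = 0,
so z' is constant. Integrating once:
    z(θ) = a θ + b,
a helix on the cylinder (a straight line when the cylinder is unrolled). The constants a, b are determined by the endpoint conditions.
With endpoint conditions z(0) = -4 and z(4π/3) = 5: from z(0) = b we get b = -4, and a·4π/3 + -4 = 5 gives a = 27/(4π), so
    z(θ) = (27/(4π)) θ − 4.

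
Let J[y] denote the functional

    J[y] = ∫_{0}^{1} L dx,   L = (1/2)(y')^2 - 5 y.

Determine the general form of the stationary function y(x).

The Lagrangian is L = (1/2)(y')^2 - 5 y.
∂L/∂y = -5.
∂L/∂y' = y'.
The Euler-Lagrange equation d/dx(∂L/∂y') − ∂L/∂y = 0 becomes:
    y'' + 5 = 0
General solution: y(x) = -(5/2) x^2 + A x + B, where A and B are arbitrary constants fixed by the endpoint conditions.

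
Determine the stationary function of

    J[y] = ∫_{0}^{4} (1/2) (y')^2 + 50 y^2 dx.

The Lagrangian is L = (1/2) (y')^2 + 50 y^2.
Compute ∂L/∂y = 100y, ∂L/∂y' = y'.
The Euler-Lagrange equation d/dx(∂L/∂y') − ∂L/∂y = 0 reduces to
    y'' − 100 y = 0.
Its general solution is
    y(x) = A e^(10x) + B e^(−10x),
with A, B fixed by the endpoint conditions.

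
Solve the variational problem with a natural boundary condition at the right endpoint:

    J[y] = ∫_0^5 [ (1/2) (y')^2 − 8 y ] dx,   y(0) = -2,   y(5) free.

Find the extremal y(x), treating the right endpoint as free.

The Lagrangian L = (1/2) (y')^2 − 8 y gives
    ∂L/∂y = −8,   ∂L/∂y' = y'.
Euler-Lagrange: d/dx(y') − (−8) = 0, i.e. y'' + 8 = 0, so
    y(x) = −(8/2) x^2 + C1 x + C2.
Fixed left endpoint y(0) = -2 ⇒ C2 = -2.
The right endpoint x = 5 is free, so the natural (transversality) condition is ∂L/∂y' |_{x=5} = 0, i.e. y'(5) = 0.
Compute y'(x) = −8 x + C1, so y'(5) = −40 + C1 = 0 ⇒ C1 = 40.
Therefore the extremal is
    y(x) = −4 x^2 + 40 x − 2.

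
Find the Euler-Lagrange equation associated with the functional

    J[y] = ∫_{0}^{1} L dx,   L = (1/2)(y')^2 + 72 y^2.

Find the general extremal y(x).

The Lagrangian is L = (1/2)(y')^2 + 72 y^2.
∂L/∂y = 144y.
∂L/∂y' = y'.
The Euler-Lagrange equation d/dx(∂L/∂y') − ∂L/∂y = 0 becomes:
    y'' - 144 y = 0
General solution: y(x) = A e^(12x) + B e^(-12x), where A and B are arbitrary constants fixed by the endpoint conditions.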